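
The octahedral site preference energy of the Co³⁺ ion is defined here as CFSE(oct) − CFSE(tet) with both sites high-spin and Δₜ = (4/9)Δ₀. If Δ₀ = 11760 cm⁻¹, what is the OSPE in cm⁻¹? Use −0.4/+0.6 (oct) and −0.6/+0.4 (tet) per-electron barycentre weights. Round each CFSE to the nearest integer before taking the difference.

-1568

Co is in group 9, so Co³⁺ is d⁶ (9 − 3 = 6).
In an octahedral site d⁶ (HS) is t₂g⁴ eg², giving CFSE(oct) = -0.4Δ₀ = -4704 cm⁻¹.
Tetrahedral: e³ t₂³, CFSE = 3(−0.6) + 3(+0.4) = -0.6Δₜ = -0.6 × (4/9) × 11760 = -3136 cm⁻¹.
OSPE = CFSE(oct) − CFSE(tet) = -4704 − (-3136) = -1568 cm⁻¹.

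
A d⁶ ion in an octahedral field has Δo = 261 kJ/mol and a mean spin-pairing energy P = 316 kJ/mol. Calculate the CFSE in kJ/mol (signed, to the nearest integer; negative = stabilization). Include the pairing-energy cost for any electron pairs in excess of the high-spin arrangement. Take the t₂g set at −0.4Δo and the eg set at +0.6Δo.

-104

Δo < P, so pairing is avoided: the ground state is high-spin.
That gives t₂g⁴ eg².
Orbital CFSE = -0.4Δo = -0.4 × 261 = -104 kJ/mol.
High-spin has no excess pairs, so no pairing correction applies.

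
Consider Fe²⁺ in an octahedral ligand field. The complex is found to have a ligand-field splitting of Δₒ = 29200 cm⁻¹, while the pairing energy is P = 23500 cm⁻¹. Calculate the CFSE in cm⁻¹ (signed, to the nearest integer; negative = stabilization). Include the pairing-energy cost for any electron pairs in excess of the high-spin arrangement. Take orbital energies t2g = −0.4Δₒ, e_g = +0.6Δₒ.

Group 8 minus oxidation state +2 gives a d⁶ configuration for Fe²⁺.
With Δₒ > P the complex is low-spin.
Configuration: t2g^6 e_g^0.
Orbital CFSE = -2.4Δₒ = -2.4 × 29200 = -70080 cm⁻¹.
Excess pairs vs high-spin: 3 − 1 = 2; pairing cost = +47000 cm⁻¹.
Net CFSE = -70080 + 47000 = -23080 cm⁻¹.

-23080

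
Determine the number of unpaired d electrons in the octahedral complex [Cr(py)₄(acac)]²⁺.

Ligand charges: 4×(+0) from py and 1×(-1) from acac⁻ sum to -1; with overall charge +2, Cr is +3.
Cr³⁺: group 6, so d-count = 6 − 3 = 3.
Configuration: t2g^3 e_g^0, giving 3 unpaired electrons.

3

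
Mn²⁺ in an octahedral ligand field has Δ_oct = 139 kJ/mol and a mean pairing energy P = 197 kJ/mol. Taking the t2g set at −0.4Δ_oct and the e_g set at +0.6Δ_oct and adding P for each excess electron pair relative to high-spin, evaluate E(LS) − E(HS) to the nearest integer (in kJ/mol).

116

Group 7 minus oxidation state +2 gives a d⁵ configuration for Mn²⁺.
High-spin d⁵ fills as t2g^3 e_g^2 with CFSE 3(−0.4) + 2(+0.6) = 0.0Δ_oct = 0 kJ/mol.
Low-spin t2g^5 e_g^0 gives -2.0Δ_oct = -278 kJ/mol, but forming 2 extra pairs costs 2P = 394 kJ/mol, so E(LS) = -278 + 394 = 116 kJ/mol.
E(LS) − E(HS) = 116 − (0) = 116 kJ/mol.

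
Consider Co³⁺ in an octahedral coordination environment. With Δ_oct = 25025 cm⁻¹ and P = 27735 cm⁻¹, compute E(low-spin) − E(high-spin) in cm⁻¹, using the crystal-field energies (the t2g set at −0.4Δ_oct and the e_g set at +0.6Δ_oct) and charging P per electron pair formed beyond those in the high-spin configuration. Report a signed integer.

5420

Co³⁺: group 9, so d-count = 9 − 3 = 6.
In the high-spin limit (t2g^4 e_g^2) the orbital term is -0.4Δ_oct = -10010 cm⁻¹, with no excess pairing.
For low-spin the configuration is t2g^6 e_g^0: orbital energy -2.4 × 25025 = -60060 cm⁻¹, and 2 additional pairs relative to high-spin add 55470 cm⁻¹, giving -4590 cm⁻¹.
E(LS) − E(HS) = -4590 − (-10010) = 5420 cm⁻¹.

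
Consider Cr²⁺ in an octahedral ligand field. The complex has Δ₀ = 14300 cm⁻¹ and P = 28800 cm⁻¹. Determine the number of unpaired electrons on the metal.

Cr²⁺: group 6, so d-count = 6 − 2 = 4.
With Δ₀ < P the complex is high-spin.
That gives t₂g³ eg¹.
Unpaired electrons: 4.

4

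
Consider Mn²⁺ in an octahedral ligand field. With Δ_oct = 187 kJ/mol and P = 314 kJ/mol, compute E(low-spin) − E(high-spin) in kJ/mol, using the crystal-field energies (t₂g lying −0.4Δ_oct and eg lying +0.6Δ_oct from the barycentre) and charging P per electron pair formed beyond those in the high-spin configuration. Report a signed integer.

Mn is in group 7, so Mn²⁺ is d⁵ (7 − 2 = 5).
High-spin: t₂g³ eg², CFSE = 0.0Δ_oct = 0 kJ/mol.
Low-spin t₂g⁵ eg⁰ gives -2.0Δ_oct = -374 kJ/mol, but forming 2 extra pairs costs 2P = 628 kJ/mol, so E(LS) = -374 + 628 = 254 kJ/mol.
Thus E(LS) − E(HS) = 254 kJ/mol.

254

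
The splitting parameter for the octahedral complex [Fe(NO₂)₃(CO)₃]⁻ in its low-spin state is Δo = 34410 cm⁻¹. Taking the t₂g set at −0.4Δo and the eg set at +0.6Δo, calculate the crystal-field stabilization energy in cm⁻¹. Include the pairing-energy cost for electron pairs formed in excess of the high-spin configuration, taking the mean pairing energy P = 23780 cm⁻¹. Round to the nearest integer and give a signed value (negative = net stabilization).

Ligand charges: 3×(-1) from NO₂⁻ and 3×(+0) from CO sum to -3; with overall charge -1, Fe is +2.
Fe is in group 8, so Fe²⁺ is d⁶ (8 − 2 = 6).
Configuration: t₂g⁶ eg⁰.
The orbital stabilization is -2.4Δo = -2.4 × 34410 = -82584 cm⁻¹.
Relative to high-spin t₂g⁴ eg² (1 paired), the low-spin configuration has 2 additional pairs, contributing +2 × 23780 = +47560 cm⁻¹.
Combining: -82584 + 47560 = -35024 cm⁻¹.

-35024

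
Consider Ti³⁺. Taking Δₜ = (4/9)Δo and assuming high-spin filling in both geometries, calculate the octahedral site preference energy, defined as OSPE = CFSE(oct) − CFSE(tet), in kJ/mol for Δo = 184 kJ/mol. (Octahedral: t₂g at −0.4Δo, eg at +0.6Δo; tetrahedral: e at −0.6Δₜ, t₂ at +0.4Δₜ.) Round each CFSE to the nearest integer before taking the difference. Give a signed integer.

-25

Ti sits in group 4; removing 3 electrons leaves Ti³⁺ with 4 − 3 = 1 d electrons.
Octahedral (high-spin): t2g^1 e_g^0, CFSE = 1(−0.4) + 0(+0.6) = -0.4Δo = -0.4 × 184 = -74 kJ/mol.
Tetrahedral e^1 t2^0 gives -0.6Δₜ = -0.6 × (4/9) × 184 = -49 kJ/mol.
OSPE = CFSE(oct) − CFSE(tet) = -74 − (-49) = -25 kJ/mol.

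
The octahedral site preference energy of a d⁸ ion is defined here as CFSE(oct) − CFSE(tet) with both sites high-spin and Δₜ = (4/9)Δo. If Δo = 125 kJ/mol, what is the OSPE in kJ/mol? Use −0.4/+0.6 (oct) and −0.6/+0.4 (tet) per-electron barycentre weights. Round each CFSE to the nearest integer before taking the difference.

Octahedral high-spin t2g^6 e_g^2: CFSE = -1.2 × 125 = -150 kJ/mol.
Tetrahedral: e^4 t2^4, CFSE = 4(−0.6) + 4(+0.4) = -0.8Δₜ = -0.8 × (4/9) × 125 = -44 kJ/mol.
Subtracting, OSPE = -150 − (-44) = -106 kJ/mol.

-106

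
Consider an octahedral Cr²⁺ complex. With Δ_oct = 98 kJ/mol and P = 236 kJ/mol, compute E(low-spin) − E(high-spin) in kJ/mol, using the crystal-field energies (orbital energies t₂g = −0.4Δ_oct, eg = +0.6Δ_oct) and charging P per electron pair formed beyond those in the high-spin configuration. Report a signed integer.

138

Cr²⁺: group 6, so d-count = 6 − 2 = 4.
In the high-spin limit (t₂g³ eg¹) the orbital term is -0.6Δ_oct = -59 kJ/mol, with no excess pairing.
Low-spin: t₂g⁴ eg⁰, orbital CFSE = -1.6Δ_oct = -157 kJ/mol; plus 1 excess pair × P = +236 kJ/mol; total 79 kJ/mol.
E(LS) − E(HS) = 79 − (-59) = 138 kJ/mol.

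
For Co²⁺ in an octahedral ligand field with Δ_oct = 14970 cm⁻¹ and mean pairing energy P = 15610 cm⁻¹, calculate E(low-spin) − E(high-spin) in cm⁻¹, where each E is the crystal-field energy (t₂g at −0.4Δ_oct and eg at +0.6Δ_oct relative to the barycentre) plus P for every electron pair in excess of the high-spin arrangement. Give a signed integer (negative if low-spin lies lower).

640

Group 9 minus oxidation state +2 gives a d⁷ configuration for Co²⁺.
High-spin d⁷ fills as t₂g⁵ eg² with CFSE 5(−0.4) + 2(+0.6) = -0.8Δ_oct = -11976 cm⁻¹.
Low-spin t₂g⁶ eg¹ gives -1.8Δ_oct = -26946 cm⁻¹, but forming 1 extra pair costs 1P = 15610 cm⁻¹, so E(LS) = -26946 + 15610 = -11336 cm⁻¹.
The difference is -11336 − (-11976) = 640 cm⁻¹, so high-spin lies lower.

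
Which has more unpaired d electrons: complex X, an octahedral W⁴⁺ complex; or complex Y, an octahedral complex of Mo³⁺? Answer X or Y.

Y

X: W sits in group 6; removing 4 electrons leaves W⁴⁺ with 6 − 4 = 2 d electrons; t₂g² eg⁰ → 2 unpaired.
Y: Mo sits in group 6; removing 3 electrons leaves Mo³⁺ with 6 − 3 = 3 d electrons; t₂g³ eg⁰ → 3 unpaired.
So Y has more unpaired electrons.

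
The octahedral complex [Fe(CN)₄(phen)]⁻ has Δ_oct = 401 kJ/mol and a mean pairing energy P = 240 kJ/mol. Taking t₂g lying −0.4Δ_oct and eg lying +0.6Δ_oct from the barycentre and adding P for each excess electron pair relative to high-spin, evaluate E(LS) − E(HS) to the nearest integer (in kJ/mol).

Ligand charges: 4×(-1) from CN⁻ and 1×(+0) from phen sum to -4; with overall charge -1, Fe is +3.
Group 8 minus oxidation state +3 gives a d⁵ configuration for Fe³⁺.
High-spin d⁵ fills as t₂g³ eg² with CFSE 3(−0.4) + 2(+0.6) = 0.0Δ_oct = 0 kJ/mol.
Low-spin: t₂g⁵ eg⁰, orbital CFSE = -2.0Δ_oct = -802 kJ/mol; plus 2 excess pairs × P = +480 kJ/mol; total -322 kJ/mol.
E(LS) − E(HS) = -322 − (0) = -322 kJ/mol.

-322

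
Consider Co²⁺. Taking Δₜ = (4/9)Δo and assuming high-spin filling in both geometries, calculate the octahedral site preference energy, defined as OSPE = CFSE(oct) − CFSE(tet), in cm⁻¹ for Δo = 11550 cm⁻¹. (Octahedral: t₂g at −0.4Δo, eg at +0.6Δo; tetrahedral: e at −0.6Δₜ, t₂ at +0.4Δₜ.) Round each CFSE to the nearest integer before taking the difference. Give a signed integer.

-3080

Group 9 minus oxidation state +2 gives a d⁷ configuration for Co²⁺.
Octahedral high-spin t₂g⁵ eg²: CFSE = -0.8 × 11550 = -9240 cm⁻¹.
Tetrahedral: e⁴ t₂³, CFSE = 4(−0.6) + 3(+0.4) = -1.2Δₜ = -1.2 × (4/9) × 11550 = -6160 cm⁻¹.
OSPE = CFSE(oct) − CFSE(tet) = -9240 − (-6160) = -3080 cm⁻¹.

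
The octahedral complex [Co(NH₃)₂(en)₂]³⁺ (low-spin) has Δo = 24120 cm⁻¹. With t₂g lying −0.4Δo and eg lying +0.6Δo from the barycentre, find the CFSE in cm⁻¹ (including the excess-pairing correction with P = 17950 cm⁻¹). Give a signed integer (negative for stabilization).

Ligand charges: 2×(+0) from NH₃ and 2×(+0) from en sum to +0; with overall charge +3, Co is +3.
Co sits in group 9; removing 3 electrons leaves Co³⁺ with 9 − 3 = 6 d electrons.
Configuration: t₂g⁶ eg⁰.
Orbital CFSE = 6(-0.4) + 0(0.6) = -2.4Δo = -2.4 × 24120 = -57888 cm⁻¹.
Pairing penalty: 3 pairs vs 1 in the high-spin reference → 2 extra × P = 35900 cm⁻¹.
Net CFSE = -57888 + 35900 = -21988 cm⁻¹.

-21988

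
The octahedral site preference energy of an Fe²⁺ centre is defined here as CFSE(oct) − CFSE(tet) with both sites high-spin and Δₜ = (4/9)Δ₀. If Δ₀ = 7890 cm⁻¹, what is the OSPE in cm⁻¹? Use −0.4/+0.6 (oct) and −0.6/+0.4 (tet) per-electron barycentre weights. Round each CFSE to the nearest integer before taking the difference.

-1052

Fe is in group 8, so Fe²⁺ is d⁶ (8 − 2 = 6).
Octahedral (high-spin): t₂g⁴ eg², CFSE = 4(−0.4) + 2(+0.6) = -0.4Δ₀ = -0.4 × 7890 = -3156 cm⁻¹.
Tetrahedral e³ t₂³ gives -0.6Δₜ = -0.6 × (4/9) × 7890 = -2104 cm⁻¹.
OSPE = CFSE(oct) − CFSE(tet) = -3156 − (-2104) = -1052 cm⁻¹.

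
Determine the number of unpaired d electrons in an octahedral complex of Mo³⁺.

Mo³⁺: group 6, so d-count = 6 − 3 = 3.
For octahedral d³ the high- and low-spin configurations coincide.
Configuration: t2g^3 e_g^0, giving 3 unpaired electrons.

3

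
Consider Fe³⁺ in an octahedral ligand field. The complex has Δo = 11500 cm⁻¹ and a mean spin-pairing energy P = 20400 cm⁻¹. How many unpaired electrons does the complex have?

5

Fe is in group 8, so Fe³⁺ is d⁵ (8 − 3 = 5).
Δo < P, so pairing is avoided: the ground state is high-spin.
That gives t₂g³ eg².
Unpaired electrons: 5.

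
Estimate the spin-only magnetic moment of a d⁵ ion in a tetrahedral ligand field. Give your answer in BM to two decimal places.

5.92 BM

With tetrahedral geometry the complex is necessarily high-spin.
Configuration: e² t₂³ → 5 unpaired electrons.
μ(spin-only) = √[5(5+2)] = √35 ≈ 5.92 BM.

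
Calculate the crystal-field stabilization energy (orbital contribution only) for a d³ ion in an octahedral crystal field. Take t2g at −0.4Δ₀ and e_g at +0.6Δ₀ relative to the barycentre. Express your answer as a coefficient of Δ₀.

Configuration: t2g^3 e_g^0.
CFSE = 3(-0.4Δ₀) + 0(0.6Δ₀) = -1.2Δ₀ + 0.0Δ₀ = -1.2Δ₀.

-1.2 Δ₀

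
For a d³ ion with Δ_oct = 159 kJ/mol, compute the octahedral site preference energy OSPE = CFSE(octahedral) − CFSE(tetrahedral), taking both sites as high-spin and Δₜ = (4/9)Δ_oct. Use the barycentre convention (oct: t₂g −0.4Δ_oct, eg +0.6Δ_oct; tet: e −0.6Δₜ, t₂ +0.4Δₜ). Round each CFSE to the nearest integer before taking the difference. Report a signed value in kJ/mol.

Octahedral (high-spin): t2g^3 e_g^0, CFSE = 3(−0.4) + 0(+0.6) = -1.2Δ_oct = -1.2 × 159 = -191 kJ/mol.
Tetrahedral e^2 t2^1 gives -0.8Δₜ = -0.8 × (4/9) × 159 = -57 kJ/mol.
Subtracting, OSPE = -191 − (-57) = -134 kJ/mol.

-134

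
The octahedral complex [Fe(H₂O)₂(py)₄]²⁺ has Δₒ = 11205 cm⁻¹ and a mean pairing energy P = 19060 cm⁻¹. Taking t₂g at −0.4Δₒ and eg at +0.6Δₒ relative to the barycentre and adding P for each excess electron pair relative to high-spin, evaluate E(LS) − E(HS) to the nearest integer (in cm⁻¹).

Ligand charges: 2×(+0) from H₂O and 4×(+0) from py sum to +0; with overall charge +2, Fe is +2.
Group 8 minus oxidation state +2 gives a d⁶ configuration for Fe²⁺.
In the high-spin limit (t₂g⁴ eg²) the orbital term is -0.4Δₒ = -4482 cm⁻¹, with no excess pairing.
For low-spin the configuration is t₂g⁶ eg⁰: orbital energy -2.4 × 11205 = -26892 cm⁻¹, and 2 additional pairs relative to high-spin add 38120 cm⁻¹, giving 11228 cm⁻¹.
Thus E(LS) − E(HS) = 15710 cm⁻¹.

15710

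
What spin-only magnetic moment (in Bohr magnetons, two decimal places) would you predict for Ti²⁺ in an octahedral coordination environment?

Ti is in group 4, so Ti²⁺ is d² (4 − 2 = 2).
For octahedral d² the high- and low-spin configurations coincide.
Configuration: t₂g² eg⁰ → 2 unpaired electrons.
μ(spin-only) = √[2(2+2)] = √8 ≈ 2.83 Bohr magnetons.

2.83 Bohr magnetons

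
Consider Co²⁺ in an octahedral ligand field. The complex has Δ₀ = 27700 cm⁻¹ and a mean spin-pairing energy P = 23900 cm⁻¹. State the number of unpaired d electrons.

Co sits in group 9; removing 2 electrons leaves Co²⁺ with 9 − 2 = 7 d electrons.
Since Δ₀ = 27700 cm⁻¹ > P = 23900 cm⁻¹, the complex adopts the low-spin configuration.
That gives t2g^6 e_g^1.
Unpaired electrons: 1.

1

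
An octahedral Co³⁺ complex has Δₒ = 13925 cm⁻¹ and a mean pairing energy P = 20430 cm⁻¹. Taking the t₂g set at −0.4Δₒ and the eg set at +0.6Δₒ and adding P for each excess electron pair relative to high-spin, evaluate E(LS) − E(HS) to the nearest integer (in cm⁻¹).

13010

Group 9 minus oxidation state +3 gives a d⁶ configuration for Co³⁺.
In the high-spin limit (t₂g⁴ eg²) the orbital term is -0.4Δₒ = -5570 cm⁻¹, with no excess pairing.
For low-spin the configuration is t₂g⁶ eg⁰: orbital energy -2.4 × 13925 = -33420 cm⁻¹, and 2 additional pairs relative to high-spin add 40860 cm⁻¹, giving 7440 cm⁻¹.
The difference is 7440 − (-5570) = 13010 cm⁻¹, so high-spin lies lower.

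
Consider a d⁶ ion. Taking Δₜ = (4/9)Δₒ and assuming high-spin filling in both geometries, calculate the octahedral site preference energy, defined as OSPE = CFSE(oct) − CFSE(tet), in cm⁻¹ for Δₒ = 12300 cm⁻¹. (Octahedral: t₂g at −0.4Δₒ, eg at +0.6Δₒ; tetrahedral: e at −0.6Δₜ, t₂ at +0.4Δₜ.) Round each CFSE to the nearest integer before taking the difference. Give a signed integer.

Octahedral high-spin t₂g⁴ eg²: CFSE = -0.4 × 12300 = -4920 cm⁻¹.
Tetrahedral e³ t₂³ gives -0.6Δₜ = -0.6 × (4/9) × 12300 = -3280 cm⁻¹.
Subtracting, OSPE = -4920 − (-3280) = -1640 cm⁻¹.

-1640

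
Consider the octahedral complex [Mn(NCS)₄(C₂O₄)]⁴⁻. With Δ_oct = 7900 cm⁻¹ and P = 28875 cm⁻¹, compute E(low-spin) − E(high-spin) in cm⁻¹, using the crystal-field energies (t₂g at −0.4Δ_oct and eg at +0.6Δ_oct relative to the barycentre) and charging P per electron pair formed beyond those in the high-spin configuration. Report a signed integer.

41950

Ligand charges: 4×(-1) from NCS⁻ and 1×(-2) from C₂O₄²⁻ sum to -6; with overall charge -4, Mn is +2.
Mn²⁺: group 7, so d-count = 7 − 2 = 5.
High-spin d⁵ fills as t₂g³ eg² with CFSE 3(−0.4) + 2(+0.6) = 0.0Δ_oct = 0 cm⁻¹.
Low-spin: t₂g⁵ eg⁰, orbital CFSE = -2.0Δ_oct = -15800 cm⁻¹; plus 2 excess pairs × P = +57750 cm⁻¹; total 41950 cm⁻¹.
The difference is 41950 − (0) = 41950 cm⁻¹, so high-spin lies lower.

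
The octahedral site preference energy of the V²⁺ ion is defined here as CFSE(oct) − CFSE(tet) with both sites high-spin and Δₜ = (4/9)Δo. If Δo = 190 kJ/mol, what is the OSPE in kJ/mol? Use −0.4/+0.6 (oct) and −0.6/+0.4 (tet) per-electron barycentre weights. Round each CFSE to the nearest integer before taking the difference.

V²⁺: group 5, so d-count = 5 − 2 = 3.
Octahedral (high-spin): t₂g³ eg⁰, CFSE = 3(−0.4) + 0(+0.6) = -1.2Δo = -1.2 × 190 = -228 kJ/mol.
Tetrahedral: e² t₂¹, CFSE = 2(−0.6) + 1(+0.4) = -0.8Δₜ = -0.8 × (4/9) × 190 = -68 kJ/mol.
OSPE = CFSE(oct) − CFSE(tet) = -228 − (-68) = -160 kJ/mol.

-160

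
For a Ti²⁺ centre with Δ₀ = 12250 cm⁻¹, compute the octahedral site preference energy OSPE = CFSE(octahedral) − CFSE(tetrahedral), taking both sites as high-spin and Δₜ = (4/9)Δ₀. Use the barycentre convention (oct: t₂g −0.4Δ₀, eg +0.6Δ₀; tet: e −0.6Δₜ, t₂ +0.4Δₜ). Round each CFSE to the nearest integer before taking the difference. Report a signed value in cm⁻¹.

-3267

Ti sits in group 4; removing 2 electrons leaves Ti²⁺ with 4 − 2 = 2 d electrons.
Octahedral high-spin t2g^2 e_g^0: CFSE = -0.8 × 12250 = -9800 cm⁻¹.
Tetrahedral: e^2 t2^0, CFSE = 2(−0.6) + 0(+0.4) = -1.2Δₜ = -1.2 × (4/9) × 12250 = -6533 cm⁻¹.
OSPE = -9800 − (-6533) = -3267 cm⁻¹.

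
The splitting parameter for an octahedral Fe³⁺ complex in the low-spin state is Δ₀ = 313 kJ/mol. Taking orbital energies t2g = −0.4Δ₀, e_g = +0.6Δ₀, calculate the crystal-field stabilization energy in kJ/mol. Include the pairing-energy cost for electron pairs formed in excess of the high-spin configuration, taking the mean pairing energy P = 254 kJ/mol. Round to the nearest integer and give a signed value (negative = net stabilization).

Fe sits in group 8; removing 3 electrons leaves Fe³⁺ with 8 − 3 = 5 d electrons.
Configuration: t2g^5 e_g^0.
The orbital stabilization is -2.0Δ₀ = -2.0 × 313 = -626 kJ/mol.
Pairing penalty: 2 pairs vs 0 in the high-spin reference → 2 extra × P = 508 kJ/mol.
Overall CFSE = -626 + 508 = -118 kJ/mol.

-118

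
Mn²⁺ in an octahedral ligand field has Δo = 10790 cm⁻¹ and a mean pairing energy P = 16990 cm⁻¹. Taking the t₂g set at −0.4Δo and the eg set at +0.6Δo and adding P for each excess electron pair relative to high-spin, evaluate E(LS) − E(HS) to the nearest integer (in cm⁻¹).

Mn sits in group 7; removing 2 electrons leaves Mn²⁺ with 7 − 2 = 5 d electrons.
In the high-spin limit (t₂g³ eg²) the orbital term is 0.0Δo = 0 cm⁻¹, with no excess pairing.
For low-spin the configuration is t₂g⁵ eg⁰: orbital energy -2.0 × 10790 = -21580 cm⁻¹, and 2 additional pairs relative to high-spin add 33980 cm⁻¹, giving 12400 cm⁻¹.
E(LS) − E(HS) = 12400 − (0) = 12400 cm⁻¹.

12400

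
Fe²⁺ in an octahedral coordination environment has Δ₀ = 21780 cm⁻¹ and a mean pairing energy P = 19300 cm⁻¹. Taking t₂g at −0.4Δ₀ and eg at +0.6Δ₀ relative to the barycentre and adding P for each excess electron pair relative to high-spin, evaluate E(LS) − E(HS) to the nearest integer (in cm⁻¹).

Fe²⁺: group 8, so d-count = 8 − 2 = 6.
In the high-spin limit (t₂g⁴ eg²) the orbital term is -0.4Δ₀ = -8712 cm⁻¹, with no excess pairing.
For low-spin the configuration is t₂g⁶ eg⁰: orbital energy -2.4 × 21780 = -52272 cm⁻¹, and 2 additional pairs relative to high-spin add 38600 cm⁻¹, giving -13672 cm⁻¹.
E(LS) − E(HS) = -13672 − (-8712) = -4960 cm⁻¹.

-4960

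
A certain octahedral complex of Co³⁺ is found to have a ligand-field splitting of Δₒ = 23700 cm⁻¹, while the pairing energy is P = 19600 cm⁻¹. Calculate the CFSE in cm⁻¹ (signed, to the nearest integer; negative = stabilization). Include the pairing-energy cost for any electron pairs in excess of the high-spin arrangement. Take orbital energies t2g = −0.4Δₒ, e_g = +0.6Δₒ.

-17680

Co³⁺: group 9, so d-count = 9 − 3 = 6.
Here Δₒ > P (23700 > 19600), so the low-spin state is favoured.
Filling d⁶ accordingly: t2g^6 e_g^0.
Orbital CFSE = -2.4Δₒ = -2.4 × 23700 = -56880 cm⁻¹.
Excess pairs vs high-spin: 3 − 1 = 2; pairing cost = +39200 cm⁻¹.
Net CFSE = -56880 + 39200 = -17680 cm⁻¹.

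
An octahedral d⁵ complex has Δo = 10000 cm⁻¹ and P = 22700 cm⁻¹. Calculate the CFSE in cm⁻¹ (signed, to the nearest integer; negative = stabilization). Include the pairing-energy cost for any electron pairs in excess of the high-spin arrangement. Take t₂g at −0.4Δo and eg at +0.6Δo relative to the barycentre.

With Δo < P the complex is high-spin.
Filling d⁵ accordingly: t₂g³ eg².
Orbital CFSE = 0.0Δo = 0.0 × 10000 = 0 cm⁻¹.
High-spin has no excess pairs, so no pairing correction applies.

0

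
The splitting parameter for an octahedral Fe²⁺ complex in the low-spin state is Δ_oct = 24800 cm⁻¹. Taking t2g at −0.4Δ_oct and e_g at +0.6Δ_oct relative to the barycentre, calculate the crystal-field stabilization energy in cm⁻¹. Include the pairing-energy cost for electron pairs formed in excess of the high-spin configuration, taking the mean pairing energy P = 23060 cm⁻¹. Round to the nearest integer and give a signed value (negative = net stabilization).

Fe sits in group 8; removing 2 electrons leaves Fe²⁺ with 8 − 2 = 6 d electrons.
The d⁶ electrons fill as t2g^6 e_g^0.
The orbital stabilization is -2.4Δ_oct = -2.4 × 24800 = -59520 cm⁻¹.
Pairing penalty: 3 pairs vs 1 in the high-spin reference → 2 extra × P = 46120 cm⁻¹.
Overall CFSE = -59520 + 46120 = -13400 cm⁻¹.

-13400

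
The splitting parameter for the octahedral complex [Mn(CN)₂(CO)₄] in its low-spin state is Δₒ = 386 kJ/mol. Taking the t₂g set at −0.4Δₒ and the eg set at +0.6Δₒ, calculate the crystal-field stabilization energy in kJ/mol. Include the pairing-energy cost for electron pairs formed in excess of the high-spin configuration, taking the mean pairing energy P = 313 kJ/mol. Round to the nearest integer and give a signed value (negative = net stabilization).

-146

Ligand charges: 2×(-1) from CN⁻ and 4×(+0) from CO sum to -2; with overall charge +0, Mn is +2.
Group 7 minus oxidation state +2 gives a d⁵ configuration for Mn²⁺.
The d⁵ electrons fill as t₂g⁵ eg⁰.
The orbital stabilization is -2.0Δₒ = -2.0 × 386 = -772 kJ/mol.
Pairing penalty: 2 pairs vs 0 in the high-spin reference → 2 extra × P = 626 kJ/mol.
Combining: -772 + 626 = -146 kJ/mol.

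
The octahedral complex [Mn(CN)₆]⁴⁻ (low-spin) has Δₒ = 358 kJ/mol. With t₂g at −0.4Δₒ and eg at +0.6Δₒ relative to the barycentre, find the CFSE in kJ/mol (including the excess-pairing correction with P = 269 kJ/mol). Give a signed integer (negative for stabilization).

Each CN⁻ contributes -1; 6 × (-1) = -6. With overall charge -4, Mn is in the +2 oxidation state.
Mn²⁺: group 7, so d-count = 7 − 2 = 5.
The d⁵ electrons fill as t₂g⁵ eg⁰.
Orbital CFSE = 5(-0.4) + 0(0.6) = -2.0Δₒ = -2.0 × 358 = -716 kJ/mol.
High-spin d⁵ would be t₂g³ eg² with 0 pairs; low-spin has 2, so 2 excess pairs cost +2P = +538 kJ/mol.
Net CFSE = -716 + 538 = -178 kJ/mol.

-178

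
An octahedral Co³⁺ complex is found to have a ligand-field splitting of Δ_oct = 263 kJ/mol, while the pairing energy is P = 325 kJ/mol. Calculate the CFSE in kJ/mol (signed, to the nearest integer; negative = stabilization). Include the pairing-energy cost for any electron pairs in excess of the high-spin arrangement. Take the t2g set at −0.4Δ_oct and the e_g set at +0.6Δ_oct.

-105

Co³⁺: group 9, so d-count = 9 − 3 = 6.
Here Δ_oct < P (263 < 325), so the high-spin state is favoured.
That gives t2g^4 e_g^2.
Orbital CFSE = -0.4Δ_oct = -0.4 × 263 = -105 kJ/mol.
High-spin has no excess pairs, so no pairing correction applies.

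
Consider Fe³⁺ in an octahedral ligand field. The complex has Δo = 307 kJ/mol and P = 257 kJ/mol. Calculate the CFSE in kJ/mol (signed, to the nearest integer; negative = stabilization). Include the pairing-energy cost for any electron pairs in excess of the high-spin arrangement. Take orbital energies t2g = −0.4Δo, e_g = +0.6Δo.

Fe sits in group 8; removing 3 electrons leaves Fe³⁺ with 8 − 3 = 5 d electrons.
Since Δo = 307 kJ/mol > P = 257 kJ/mol, the complex adopts the low-spin configuration.
Filling d⁵ accordingly: t2g^5 e_g^0.
Orbital CFSE = -2.0Δo = -2.0 × 307 = -614 kJ/mol.
Excess pairs vs high-spin: 2 − 0 = 2; pairing cost = +514 kJ/mol.
Net CFSE = -614 + 514 = -100 kJ/mol.

-100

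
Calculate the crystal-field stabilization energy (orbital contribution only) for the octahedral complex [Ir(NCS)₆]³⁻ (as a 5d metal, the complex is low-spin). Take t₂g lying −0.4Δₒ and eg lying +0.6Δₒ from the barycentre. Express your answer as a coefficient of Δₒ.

-2.4 Δₒ

Each NCS⁻ contributes -1; 6 × (-1) = -6. With overall charge -3, Ir is in the +3 oxidation state.
Ir is in group 9, so Ir³⁺ is d⁶ (9 − 3 = 6).
Configuration: t₂g⁶ eg⁰.
CFSE = 6(-0.4Δₒ) + 0(0.6Δₒ) = -2.4Δₒ + 0.0Δₒ = -2.4Δₒ.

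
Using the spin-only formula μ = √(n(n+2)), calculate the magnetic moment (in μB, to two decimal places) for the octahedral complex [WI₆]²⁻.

2.83 μB

Each I⁻ contributes -1; 6 × (-1) = -6. With overall charge -2, W is in the +4 oxidation state.
W is in group 6, so W⁴⁺ is d² (6 − 4 = 2).
Configuration: t₂g² eg⁰ → 2 unpaired electrons.
μ(spin-only) = √[2(2+2)] = √8 ≈ 2.83 μB.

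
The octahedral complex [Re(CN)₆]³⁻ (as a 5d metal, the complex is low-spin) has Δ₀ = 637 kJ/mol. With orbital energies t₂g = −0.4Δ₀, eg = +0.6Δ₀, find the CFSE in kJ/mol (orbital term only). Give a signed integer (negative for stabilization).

Each CN⁻ contributes -1; 6 × (-1) = -6. With overall charge -3, Re is in the +3 oxidation state.
Re³⁺: group 7, so d-count = 7 − 3 = 4.
The d⁴ electrons fill as t₂g⁴ eg⁰.
CFSE(orbital) = 4×(-0.4Δ₀) + 0×(0.6Δ₀) = -1.6Δ₀; with Δ₀ = 637 kJ/mol that is -1019 kJ/mol.

-1019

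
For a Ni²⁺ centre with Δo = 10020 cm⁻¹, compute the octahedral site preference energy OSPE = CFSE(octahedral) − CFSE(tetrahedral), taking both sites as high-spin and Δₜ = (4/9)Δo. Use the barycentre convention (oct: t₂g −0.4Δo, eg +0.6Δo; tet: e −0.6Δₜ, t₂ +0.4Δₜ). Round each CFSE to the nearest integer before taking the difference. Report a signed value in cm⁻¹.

Ni is in group 10, so Ni²⁺ is d⁸ (10 − 2 = 8).
Octahedral high-spin t₂g⁶ eg²: CFSE = -1.2 × 10020 = -12024 cm⁻¹.
In a tetrahedral site the filling is e⁴ t₂⁴: CFSE(tet) = -0.8Δₜ = -0.8 × (4/9)(10020) = -3563 cm⁻¹.
OSPE = -12024 − (-3563) = -8461 cm⁻¹.

-8461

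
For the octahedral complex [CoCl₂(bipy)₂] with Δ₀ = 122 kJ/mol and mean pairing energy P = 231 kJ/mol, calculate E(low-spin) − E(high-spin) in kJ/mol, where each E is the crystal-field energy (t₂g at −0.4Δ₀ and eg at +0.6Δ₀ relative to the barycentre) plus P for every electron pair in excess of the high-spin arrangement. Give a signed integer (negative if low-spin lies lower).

109

Ligand charges: 2×(-1) from Cl⁻ and 2×(+0) from bipy sum to -2; with overall charge +0, Co is +2.
Co²⁺: group 9, so d-count = 9 − 2 = 7.
In the high-spin limit (t₂g⁵ eg²) the orbital term is -0.8Δ₀ = -98 kJ/mol, with no excess pairing.
For low-spin the configuration is t₂g⁶ eg¹: orbital energy -1.8 × 122 = -220 kJ/mol, and 1 additional pair relative to high-spin adds 231 kJ/mol, giving 11 kJ/mol.
E(LS) − E(HS) = 11 − (-98) = 109 kJ/mol.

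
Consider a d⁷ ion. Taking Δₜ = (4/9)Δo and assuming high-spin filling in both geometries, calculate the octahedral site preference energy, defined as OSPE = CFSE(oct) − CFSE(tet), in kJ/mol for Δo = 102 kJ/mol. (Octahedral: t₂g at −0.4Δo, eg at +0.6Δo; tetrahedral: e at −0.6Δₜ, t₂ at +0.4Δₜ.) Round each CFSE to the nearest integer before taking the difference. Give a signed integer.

-28

In an octahedral site d⁷ (HS) is t2g^5 e_g^2, giving CFSE(oct) = -0.8Δo = -82 kJ/mol.
In a tetrahedral site the filling is e^4 t2^3: CFSE(tet) = -1.2Δₜ = -1.2 × (4/9)(102) = -54 kJ/mol.
OSPE = -82 − (-54) = -28 kJ/mol.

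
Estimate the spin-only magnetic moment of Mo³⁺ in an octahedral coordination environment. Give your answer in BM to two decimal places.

3.87 BM

Group 6 minus oxidation state +3 gives a d³ configuration for Mo³⁺.
For octahedral d³ the high- and low-spin configurations coincide.
Configuration: t2g^3 e_g^0 → 3 unpaired electrons.
μ(spin-only) = √[3(3+2)] = √15 ≈ 3.87 BM.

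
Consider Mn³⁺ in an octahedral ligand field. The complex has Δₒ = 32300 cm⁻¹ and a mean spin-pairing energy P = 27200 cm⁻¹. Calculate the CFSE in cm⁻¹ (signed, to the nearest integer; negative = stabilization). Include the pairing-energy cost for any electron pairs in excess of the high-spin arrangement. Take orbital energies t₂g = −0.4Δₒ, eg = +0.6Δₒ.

-24480

Mn is in group 7, so Mn³⁺ is d⁴ (7 − 3 = 4).
Δₒ > P, so pairing is preferred: the ground state is low-spin.
Filling d⁴ accordingly: t₂g⁴ eg⁰.
Orbital CFSE = -1.6Δₒ = -1.6 × 32300 = -51680 cm⁻¹.
Excess pairs vs high-spin: 1 − 0 = 1; pairing cost = +27200 cm⁻¹.
Net CFSE = -51680 + 27200 = -24480 cm⁻¹.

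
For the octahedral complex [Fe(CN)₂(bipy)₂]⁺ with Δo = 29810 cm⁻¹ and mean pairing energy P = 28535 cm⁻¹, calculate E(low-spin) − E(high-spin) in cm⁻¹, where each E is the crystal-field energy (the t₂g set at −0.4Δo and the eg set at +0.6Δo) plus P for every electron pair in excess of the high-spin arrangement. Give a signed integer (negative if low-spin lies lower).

Ligand charges: 2×(-1) from CN⁻ and 2×(+0) from bipy sum to -2; with overall charge +1, Fe is +3.
Fe is in group 8, so Fe³⁺ is d⁵ (8 − 3 = 5).
High-spin: t₂g³ eg², CFSE = 0.0Δo = 0 cm⁻¹.
Low-spin: t₂g⁵ eg⁰, orbital CFSE = -2.0Δo = -59620 cm⁻¹; plus 2 excess pairs × P = +57070 cm⁻¹; total -2550 cm⁻¹.
E(LS) − E(HS) = -2550 − (0) = -2550 cm⁻¹.

-2550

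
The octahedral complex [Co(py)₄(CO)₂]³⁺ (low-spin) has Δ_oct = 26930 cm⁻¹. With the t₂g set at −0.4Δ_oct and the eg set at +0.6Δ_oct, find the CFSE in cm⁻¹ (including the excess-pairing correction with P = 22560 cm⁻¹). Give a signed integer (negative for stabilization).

Ligand charges: 4×(+0) from py and 2×(+0) from CO sum to +0; with overall charge +3, Co is +3.
Group 9 minus oxidation state +3 gives a d⁶ configuration for Co³⁺.
Configuration: t₂g⁶ eg⁰.
Orbital CFSE = 6(-0.4) + 0(0.6) = -2.4Δ_oct = -2.4 × 26930 = -64632 cm⁻¹.
High-spin d⁶ would be t₂g⁴ eg² with 1 pair; low-spin has 3, so 2 excess pairs cost +2P = +45120 cm⁻¹.
Net CFSE = -64632 + 45120 = -19512 cm⁻¹.

-19512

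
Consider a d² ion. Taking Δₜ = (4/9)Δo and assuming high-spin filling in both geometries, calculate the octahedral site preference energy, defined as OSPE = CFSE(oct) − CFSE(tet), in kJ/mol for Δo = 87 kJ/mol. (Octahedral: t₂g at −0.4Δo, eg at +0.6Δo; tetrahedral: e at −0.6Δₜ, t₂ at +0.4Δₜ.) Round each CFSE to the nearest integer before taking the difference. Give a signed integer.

Octahedral high-spin t₂g² eg⁰: CFSE = -0.8 × 87 = -70 kJ/mol.
Tetrahedral e² t₂⁰ gives -1.2Δₜ = -1.2 × (4/9) × 87 = -46 kJ/mol.
Subtracting, OSPE = -70 − (-46) = -24 kJ/mol.

-24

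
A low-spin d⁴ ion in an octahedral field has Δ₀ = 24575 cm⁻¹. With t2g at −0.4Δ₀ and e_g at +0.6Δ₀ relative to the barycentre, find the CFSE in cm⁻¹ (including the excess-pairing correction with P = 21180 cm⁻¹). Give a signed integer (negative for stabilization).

The d⁴ electrons fill as t2g^4 e_g^0.
The orbital stabilization is -1.6Δ₀ = -1.6 × 24575 = -39320 cm⁻¹.
High-spin d⁴ would be t2g^3 e_g^1 with 0 pairs; low-spin has 1, so 1 excess pair costs +1P = +21180 cm⁻¹.
Overall CFSE = -39320 + 21180 = -18140 cm⁻¹.

-18140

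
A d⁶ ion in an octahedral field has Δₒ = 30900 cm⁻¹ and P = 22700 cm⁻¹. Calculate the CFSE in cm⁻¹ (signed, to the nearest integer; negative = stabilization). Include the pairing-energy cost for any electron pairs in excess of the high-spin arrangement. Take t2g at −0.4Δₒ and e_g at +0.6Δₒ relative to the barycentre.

With Δₒ > P the complex is low-spin.
Filling d⁶ accordingly: t2g^6 e_g^0.
Orbital CFSE = -2.4Δₒ = -2.4 × 30900 = -74160 cm⁻¹.
Excess pairs vs high-spin: 3 − 1 = 2; pairing cost = +45400 cm⁻¹.
Net CFSE = -74160 + 45400 = -28760 cm⁻¹.

-28760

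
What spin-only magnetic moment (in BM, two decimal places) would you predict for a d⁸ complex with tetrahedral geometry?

2.83 BM

Tetrahedral fields are weak (Δₜ ≈ 4/9 Δₒ), so electrons fill high-spin.
Configuration: e^4 t2^4 → 2 unpaired electrons.
μ(spin-only) = √[2(2+2)] = √8 ≈ 2.83 BM.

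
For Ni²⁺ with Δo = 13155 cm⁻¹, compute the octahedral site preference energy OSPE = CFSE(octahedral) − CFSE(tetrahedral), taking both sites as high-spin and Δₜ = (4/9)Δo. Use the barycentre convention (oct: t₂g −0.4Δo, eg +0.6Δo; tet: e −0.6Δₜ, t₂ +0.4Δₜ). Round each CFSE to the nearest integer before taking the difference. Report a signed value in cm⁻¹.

Ni sits in group 10; removing 2 electrons leaves Ni²⁺ with 10 − 2 = 8 d electrons.
Octahedral (high-spin): t2g^6 e_g^2, CFSE = 6(−0.4) + 2(+0.6) = -1.2Δo = -1.2 × 13155 = -15786 cm⁻¹.
Tetrahedral e^4 t2^4 gives -0.8Δₜ = -0.8 × (4/9) × 13155 = -4677 cm⁻¹.
OSPE = -15786 − (-4677) = -11109 cm⁻¹.

-11109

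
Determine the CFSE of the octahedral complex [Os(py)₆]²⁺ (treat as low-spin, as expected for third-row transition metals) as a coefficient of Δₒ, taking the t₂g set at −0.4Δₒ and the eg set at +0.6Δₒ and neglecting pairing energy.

py is neutral, so the +2 overall charge sits on Os: oxidation state +2.
Group 8 minus oxidation state +2 gives a d⁶ configuration for Os²⁺.
Configuration: t₂g⁶ eg⁰.
CFSE = 6(-0.4Δₒ) + 0(0.6Δₒ) = -2.4Δₒ + 0.0Δₒ = -2.4Δₒ.

-2.4 Δₒ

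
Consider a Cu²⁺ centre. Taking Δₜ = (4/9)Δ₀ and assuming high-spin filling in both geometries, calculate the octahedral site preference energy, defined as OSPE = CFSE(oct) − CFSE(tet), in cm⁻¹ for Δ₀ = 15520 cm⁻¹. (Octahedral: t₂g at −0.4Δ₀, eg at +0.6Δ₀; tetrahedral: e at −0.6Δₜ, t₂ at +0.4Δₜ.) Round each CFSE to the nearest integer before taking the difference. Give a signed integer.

Cu²⁺: group 11, so d-count = 11 − 2 = 9.
Octahedral (high-spin): t₂g⁶ eg³, CFSE = 6(−0.4) + 3(+0.6) = -0.6Δ₀ = -0.6 × 15520 = -9312 cm⁻¹.
In a tetrahedral site the filling is e⁴ t₂⁵: CFSE(tet) = -0.4Δₜ = -0.4 × (4/9)(15520) = -2759 cm⁻¹.
OSPE = -9312 − (-2759) = -6553 cm⁻¹.

-6553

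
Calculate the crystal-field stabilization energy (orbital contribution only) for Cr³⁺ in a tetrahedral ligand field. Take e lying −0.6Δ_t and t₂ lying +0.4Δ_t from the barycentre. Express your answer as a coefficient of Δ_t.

Cr sits in group 6; removing 3 electrons leaves Cr³⁺ with 6 − 3 = 3 d electrons.
Tetrahedral fields are weak (Δₜ ≈ 4/9 Δₒ), so electrons fill high-spin.
Configuration: e² t₂¹.
CFSE = 2(-0.6Δ_t) + 1(0.4Δ_t) = -1.2Δ_t + 0.4Δ_t = -0.8Δ_t.

-0.8 Δ_t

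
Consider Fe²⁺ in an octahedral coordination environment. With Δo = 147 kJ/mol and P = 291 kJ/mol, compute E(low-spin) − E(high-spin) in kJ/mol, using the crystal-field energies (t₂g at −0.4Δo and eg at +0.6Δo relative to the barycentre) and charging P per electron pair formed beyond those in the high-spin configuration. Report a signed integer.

Fe sits in group 8; removing 2 electrons leaves Fe²⁺ with 8 − 2 = 6 d electrons.
High-spin d⁶ fills as t₂g⁴ eg² with CFSE 4(−0.4) + 2(+0.6) = -0.4Δo = -59 kJ/mol.
Low-spin t₂g⁶ eg⁰ gives -2.4Δo = -353 kJ/mol, but forming 2 extra pairs costs 2P = 582 kJ/mol, so E(LS) = -353 + 582 = 229 kJ/mol.
The difference is 229 − (-59) = 288 kJ/mol, so high-spin lies lower.

288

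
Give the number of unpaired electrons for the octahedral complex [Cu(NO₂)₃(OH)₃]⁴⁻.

1

Ligand charges: 3×(-1) from NO₂⁻ and 3×(-1) from OH⁻ sum to -6; with overall charge -4, Cu is +2.
Cu sits in group 11; removing 2 electrons leaves Cu²⁺ with 11 − 2 = 9 d electrons.
Configuration: t2g^6 e_g^3, giving 1 unpaired electron.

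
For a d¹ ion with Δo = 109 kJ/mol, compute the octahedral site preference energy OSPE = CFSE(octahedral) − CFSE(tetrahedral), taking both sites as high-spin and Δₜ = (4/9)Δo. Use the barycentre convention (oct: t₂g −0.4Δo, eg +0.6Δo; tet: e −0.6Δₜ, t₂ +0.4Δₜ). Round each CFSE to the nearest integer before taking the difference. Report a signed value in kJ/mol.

-15

In an octahedral site d¹ (HS) is t₂g¹ eg⁰, giving CFSE(oct) = -0.4Δo = -44 kJ/mol.
Tetrahedral e¹ t₂⁰ gives -0.6Δₜ = -0.6 × (4/9) × 109 = -29 kJ/mol.
Subtracting, OSPE = -44 − (-29) = -15 kJ/mol.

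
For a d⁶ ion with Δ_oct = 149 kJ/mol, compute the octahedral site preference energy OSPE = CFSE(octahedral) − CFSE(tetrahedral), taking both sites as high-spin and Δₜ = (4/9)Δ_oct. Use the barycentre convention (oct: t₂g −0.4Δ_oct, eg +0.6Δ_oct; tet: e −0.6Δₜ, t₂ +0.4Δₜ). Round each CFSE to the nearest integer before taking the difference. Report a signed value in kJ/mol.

Octahedral high-spin t₂g⁴ eg²: CFSE = -0.4 × 149 = -60 kJ/mol.
Tetrahedral: e³ t₂³, CFSE = 3(−0.6) + 3(+0.4) = -0.6Δₜ = -0.6 × (4/9) × 149 = -40 kJ/mol.
OSPE = -60 − (-40) = -20 kJ/mol.

-20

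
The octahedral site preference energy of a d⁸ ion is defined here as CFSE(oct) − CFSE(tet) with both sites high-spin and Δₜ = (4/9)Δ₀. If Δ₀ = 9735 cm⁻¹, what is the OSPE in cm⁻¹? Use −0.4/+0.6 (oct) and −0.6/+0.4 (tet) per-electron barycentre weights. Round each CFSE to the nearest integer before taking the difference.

In an octahedral site d⁸ (HS) is t2g^6 e_g^2, giving CFSE(oct) = -1.2Δ₀ = -11682 cm⁻¹.
In a tetrahedral site the filling is e^4 t2^4: CFSE(tet) = -0.8Δₜ = -0.8 × (4/9)(9735) = -3461 cm⁻¹.
OSPE = CFSE(oct) − CFSE(tet) = -11682 − (-3461) = -8221 cm⁻¹.

-8221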